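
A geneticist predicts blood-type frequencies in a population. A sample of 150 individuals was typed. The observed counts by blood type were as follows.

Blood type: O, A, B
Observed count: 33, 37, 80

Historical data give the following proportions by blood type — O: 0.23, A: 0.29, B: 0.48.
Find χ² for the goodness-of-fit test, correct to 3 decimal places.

1.925

Expected counts E_i = n·p_i: 150×0.23 = 34.5, 150×0.29 = 43.5, 150×0.48 = 72.
cat         O        E   (O−E)²/E
O          33     34.5     0.0652
A          37     43.5     0.9713
B          80       72     0.8889
Sum = 1.925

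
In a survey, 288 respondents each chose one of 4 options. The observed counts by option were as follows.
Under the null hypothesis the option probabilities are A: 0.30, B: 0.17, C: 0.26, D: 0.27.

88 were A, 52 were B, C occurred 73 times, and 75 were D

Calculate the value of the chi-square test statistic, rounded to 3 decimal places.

Expected counts E_i = n·p_i: 288×0.30 = 86.4, 288×0.17 = 48.96, 288×0.26 = 74.88, 288×0.27 = 77.76.
χ² = (88−86.4)²/86.4 + (52−48.96)²/48.96 + (73−74.88)²/74.88 + (75−77.76)²/77.76
   = 0.0296 + 0.1888 + 0.0472 + 0.0980
Sum = 0.364

0.364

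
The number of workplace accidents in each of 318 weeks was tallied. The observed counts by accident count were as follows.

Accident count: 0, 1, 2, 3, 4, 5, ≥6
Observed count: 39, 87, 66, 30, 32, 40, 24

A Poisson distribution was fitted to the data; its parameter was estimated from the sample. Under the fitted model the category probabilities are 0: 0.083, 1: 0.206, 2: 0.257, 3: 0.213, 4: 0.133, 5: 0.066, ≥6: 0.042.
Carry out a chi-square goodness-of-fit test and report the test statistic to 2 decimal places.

65.33

Expected counts E_i = n·p_i: 318×0.083 = 26.394, 318×0.206 = 65.508, 318×0.257 = 81.726, 318×0.213 = 67.734, 318×0.133 = 42.294, 318×0.066 = 20.988, 318×0.042 = 13.356.
χ² = (39−26.394)²/26.394 + (87−65.508)²/65.508 + (66−81.726)²/81.726 + (30−67.734)²/67.734 + (32−42.294)²/42.294 + (40−20.988)²/20.988 + (24−13.356)²/13.356
   = 6.021 + 7.051 + 3.026 + 21.021 + 2.505 + 17.222 + 8.483
Sum = 65.33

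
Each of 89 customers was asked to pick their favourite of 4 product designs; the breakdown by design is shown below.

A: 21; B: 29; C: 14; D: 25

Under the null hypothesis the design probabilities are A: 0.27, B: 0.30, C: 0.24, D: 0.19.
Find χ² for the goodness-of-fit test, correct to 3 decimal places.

6.987

Expected counts E_i = n·p_i: 89×0.27 = 24.03, 89×0.30 = 26.7, 89×0.24 = 21.36, 89×0.19 = 16.91.
A: (21 − 24.03)²/24.03 = 9.1809/24.03 = 0.3821
B: (29 − 26.7)²/26.7 = 5.29/26.7 = 0.1981
C: (14 − 21.36)²/21.36 = 54.1696/21.36 = 2.5360
D: (25 − 16.91)²/16.91 = 65.4481/16.91 = 3.8704
Sum = 6.987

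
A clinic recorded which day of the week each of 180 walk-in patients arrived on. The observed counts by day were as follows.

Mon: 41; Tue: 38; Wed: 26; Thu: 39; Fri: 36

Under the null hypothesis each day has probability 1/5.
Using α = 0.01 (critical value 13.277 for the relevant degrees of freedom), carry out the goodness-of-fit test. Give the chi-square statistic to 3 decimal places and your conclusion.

Under H₀ each category has probability 1/5, so each expected count is 180/5 = 36.
cat         O        E   (O−E)²/E
Mon        41       36     0.6944
Tue        38       36     0.1111
Wed        26       36     2.7778
Thu        39       36     0.2500
Fri        36       36     0.0000
Sum = 3.833
df = 4. Since 3.833 < 13.277, we do not reject H₀.

3.833; do not reject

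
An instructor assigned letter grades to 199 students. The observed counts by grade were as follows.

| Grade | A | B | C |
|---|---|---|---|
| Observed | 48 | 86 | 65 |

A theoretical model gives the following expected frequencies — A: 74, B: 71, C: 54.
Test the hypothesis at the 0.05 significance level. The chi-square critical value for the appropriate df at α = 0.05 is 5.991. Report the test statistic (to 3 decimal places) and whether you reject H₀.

cat         O        E   (O−E)²/E
A          48       74     9.1351
B          86       71     3.1690
C          65       54     2.2407
Sum = 14.545
df = 2. Since 14.545 > 5.991, we reject H₀.

14.545; reject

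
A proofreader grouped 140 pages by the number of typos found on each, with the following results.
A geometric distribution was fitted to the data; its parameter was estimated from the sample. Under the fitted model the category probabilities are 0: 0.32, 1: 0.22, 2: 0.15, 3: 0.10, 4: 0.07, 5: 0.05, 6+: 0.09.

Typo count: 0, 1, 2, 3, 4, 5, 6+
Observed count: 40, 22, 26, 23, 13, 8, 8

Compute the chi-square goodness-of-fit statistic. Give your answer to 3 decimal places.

12.872

Expected counts E_i = n·p_i: 140×0.32 = 44.8, 140×0.22 = 30.8, 140×0.15 = 21, 140×0.10 = 14, 140×0.07 = 9.8, 140×0.05 = 7, 140×0.09 = 12.6.
cat         O        E   (O−E)²/E
0          40     44.8     0.5143
1          22     30.8     2.5143
2          26       21     1.1905
3          23       14     5.7857
4          13      9.8     1.0449
5           8        7     0.1429
6+          8     12.6     1.6794
Sum = 12.872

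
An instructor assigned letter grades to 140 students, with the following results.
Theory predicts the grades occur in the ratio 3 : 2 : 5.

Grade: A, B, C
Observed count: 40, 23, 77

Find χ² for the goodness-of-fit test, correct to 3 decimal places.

1.688

Ratio total = 10. Expected counts: 140×3/10 = 42, 140×2/10 = 28, 140×5/10 = 70.
cat         O        E   (O−E)²/E
A          40       42     0.0952
B          23       28     0.8929
C          77       70     0.7000
Sum = 1.688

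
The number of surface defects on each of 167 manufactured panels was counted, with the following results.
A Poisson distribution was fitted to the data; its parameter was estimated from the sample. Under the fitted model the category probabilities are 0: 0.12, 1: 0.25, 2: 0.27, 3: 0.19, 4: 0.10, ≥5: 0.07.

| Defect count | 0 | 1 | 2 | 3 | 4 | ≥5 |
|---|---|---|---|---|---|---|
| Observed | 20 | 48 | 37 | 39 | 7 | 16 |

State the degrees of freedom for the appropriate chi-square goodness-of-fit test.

There are k = 6 categories and 1 parameter estimated from the data, so df = 6 − 1 − 1 = 4.

4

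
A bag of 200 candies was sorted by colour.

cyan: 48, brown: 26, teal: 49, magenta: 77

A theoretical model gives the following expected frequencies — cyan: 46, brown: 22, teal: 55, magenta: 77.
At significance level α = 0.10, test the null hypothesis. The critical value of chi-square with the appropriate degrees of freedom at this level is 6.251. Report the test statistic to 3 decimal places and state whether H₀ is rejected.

1.469; do not reject

cat          O        E   (O−E)²/E
cyan        48       46     0.0870
brown       26       22     0.7273
teal        49       55     0.6545
magenta     77       77     0.0000
Sum = 1.469
df = 3. Since 1.469 < 6.251, we do not reject H₀.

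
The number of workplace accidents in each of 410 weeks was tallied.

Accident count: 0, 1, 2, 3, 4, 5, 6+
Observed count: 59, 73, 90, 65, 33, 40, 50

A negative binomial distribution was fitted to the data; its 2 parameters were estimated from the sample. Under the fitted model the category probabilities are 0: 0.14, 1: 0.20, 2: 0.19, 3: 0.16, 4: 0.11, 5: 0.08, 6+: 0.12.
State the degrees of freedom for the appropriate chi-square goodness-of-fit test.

There are k = 7 categories and 2 parameters estimated from the data, so df = 7 − 1 − 2 = 4.

4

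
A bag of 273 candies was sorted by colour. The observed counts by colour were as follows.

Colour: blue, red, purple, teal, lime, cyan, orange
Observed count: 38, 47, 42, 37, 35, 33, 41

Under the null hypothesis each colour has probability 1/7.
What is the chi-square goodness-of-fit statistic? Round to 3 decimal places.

Expected count for each of the 7 categories: 273/7 = 39.
blue: (38 − 39)²/39 = 1/39 = 0.0256
red: (47 − 39)²/39 = 64/39 = 1.6410
purple: (42 − 39)²/39 = 9/39 = 0.2308
teal: (37 − 39)²/39 = 4/39 = 0.1026
lime: (35 − 39)²/39 = 16/39 = 0.4103
cyan: (33 − 39)²/39 = 36/39 = 0.9231
orange: (41 − 39)²/39 = 4/39 = 0.1026
Sum = 3.436

3.436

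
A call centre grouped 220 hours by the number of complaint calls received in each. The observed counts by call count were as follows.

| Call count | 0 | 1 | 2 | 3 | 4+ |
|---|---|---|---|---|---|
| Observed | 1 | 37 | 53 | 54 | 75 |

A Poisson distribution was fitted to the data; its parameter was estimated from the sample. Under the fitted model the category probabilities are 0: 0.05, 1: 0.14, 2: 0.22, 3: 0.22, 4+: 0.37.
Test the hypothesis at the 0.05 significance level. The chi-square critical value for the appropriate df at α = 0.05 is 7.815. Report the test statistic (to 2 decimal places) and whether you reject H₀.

Expected counts E_i = n·p_i: 220×0.05 = 11, 220×0.14 = 30.8, 220×0.22 = 48.4, 220×0.22 = 48.4, 220×0.37 = 81.4.
0: (1 − 11)²/11 = 100/11 = 9.091
1: (37 − 30.8)²/30.8 = 38.44/30.8 = 1.248
2: (53 − 48.4)²/48.4 = 21.16/48.4 = 0.437
3: (54 − 48.4)²/48.4 = 31.36/48.4 = 0.648
4+: (75 − 81.4)²/81.4 = 40.96/81.4 = 0.503
Sum = 11.93
df = 3. Since 11.93 > 7.815, we reject H₀.

11.93; reject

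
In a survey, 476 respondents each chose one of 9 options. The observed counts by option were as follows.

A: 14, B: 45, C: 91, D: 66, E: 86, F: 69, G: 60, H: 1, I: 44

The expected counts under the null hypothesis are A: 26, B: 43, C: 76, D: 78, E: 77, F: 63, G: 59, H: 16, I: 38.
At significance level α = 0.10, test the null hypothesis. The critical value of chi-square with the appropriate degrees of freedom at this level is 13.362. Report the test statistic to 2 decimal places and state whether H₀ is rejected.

27.09; reject

χ² = (14−26)²/26 + (45−43)²/43 + (91−76)²/76 + (66−78)²/78 + (86−77)²/77 + (69−63)²/63 + (60−59)²/59 + (1−16)²/16 + (44−38)²/38
   = 5.538 + 0.093 + 2.961 + 1.846 + 1.052 + 0.571 + 0.017 + 14.063 + 0.947
Sum = 27.09
df = 8. Since 27.09 > 13.362, we reject H₀.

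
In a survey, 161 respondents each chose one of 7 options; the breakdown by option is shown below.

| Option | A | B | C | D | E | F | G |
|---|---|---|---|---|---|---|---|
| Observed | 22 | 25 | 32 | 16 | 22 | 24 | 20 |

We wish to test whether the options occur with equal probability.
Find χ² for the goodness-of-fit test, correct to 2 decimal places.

6.35

Expected count for each of the 7 categories: 161/7 = 23.
A: (22 − 23)²/23 = 1/23 = 0.043
B: (25 − 23)²/23 = 4/23 = 0.174
C: (32 − 23)²/23 = 81/23 = 3.522
D: (16 − 23)²/23 = 49/23 = 2.130
E: (22 − 23)²/23 = 1/23 = 0.043
F: (24 − 23)²/23 = 1/23 = 0.043
G: (20 − 23)²/23 = 9/23 = 0.391
Sum = 6.35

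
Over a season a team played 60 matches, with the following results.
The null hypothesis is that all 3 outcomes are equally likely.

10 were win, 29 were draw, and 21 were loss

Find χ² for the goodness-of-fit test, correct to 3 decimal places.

Expected count for each of the 3 categories: 60/3 = 20.
win: (10 − 20)²/20 = 100/20 = 5.0000
draw: (29 − 20)²/20 = 81/20 = 4.0500
loss: (21 − 20)²/20 = 1/20 = 0.0500
Sum = 9.100

9.100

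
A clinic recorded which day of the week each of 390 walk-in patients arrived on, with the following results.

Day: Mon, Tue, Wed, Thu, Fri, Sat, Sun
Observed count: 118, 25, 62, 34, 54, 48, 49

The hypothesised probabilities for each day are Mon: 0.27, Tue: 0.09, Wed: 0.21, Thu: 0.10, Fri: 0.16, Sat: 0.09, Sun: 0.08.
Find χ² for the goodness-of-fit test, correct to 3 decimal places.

Expected counts E_i = n·p_i: 390×0.27 = 105.3, 390×0.09 = 35.1, 390×0.21 = 81.9, 390×0.10 = 39, 390×0.16 = 62.4, 390×0.09 = 35.1, 390×0.08 = 31.2.
Mon: (118 − 105.3)²/105.3 = 161.29/105.3 = 1.5317
Tue: (25 − 35.1)²/35.1 = 102.01/35.1 = 2.9063
Wed: (62 − 81.9)²/81.9 = 396.01/81.9 = 4.8353
Thu: (34 − 39)²/39 = 25/39 = 0.6410
Fri: (54 − 62.4)²/62.4 = 70.56/62.4 = 1.1308
Sat: (48 − 35.1)²/35.1 = 166.41/35.1 = 4.7410
Sun: (49 − 31.2)²/31.2 = 316.84/31.2 = 10.1551
Sum = 25.941

25.941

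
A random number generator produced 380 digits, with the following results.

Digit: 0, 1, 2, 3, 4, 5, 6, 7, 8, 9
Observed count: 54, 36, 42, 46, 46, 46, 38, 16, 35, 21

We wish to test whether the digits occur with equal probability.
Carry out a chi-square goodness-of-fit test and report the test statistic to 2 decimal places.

Under H₀ each category has probability 1/10, so each expected count is 380/10 = 38.
χ² = (54−38)²/38 + (36−38)²/38 + (42−38)²/38 + (46−38)²/38 + (46−38)²/38 + (46−38)²/38 + (38−38)²/38 + (16−38)²/38 + (35−38)²/38 + (21−38)²/38
   = 6.737 + 0.105 + 0.421 + 1.684 + 1.684 + 1.684 + 0.000 + 12.737 + 0.237 + 7.605
Sum = 32.89

32.89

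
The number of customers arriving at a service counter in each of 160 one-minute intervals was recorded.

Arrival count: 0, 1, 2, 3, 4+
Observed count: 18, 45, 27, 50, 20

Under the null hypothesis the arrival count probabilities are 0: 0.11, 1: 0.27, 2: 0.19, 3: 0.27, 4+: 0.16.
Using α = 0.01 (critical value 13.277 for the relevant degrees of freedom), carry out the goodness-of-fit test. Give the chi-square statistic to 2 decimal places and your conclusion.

2.76; do not reject

Expected counts E_i = n·p_i: 160×0.11 = 17.6, 160×0.27 = 43.2, 160×0.19 = 30.4, 160×0.27 = 43.2, 160×0.16 = 25.6.
cat         O        E   (O−E)²/E
0          18     17.6      0.009
1          45     43.2      0.075
2          27     30.4      0.380
3          50     43.2      1.070
4+         20     25.6      1.225
Sum = 2.76
df = 4. Since 2.76 < 13.277, we do not reject H₀.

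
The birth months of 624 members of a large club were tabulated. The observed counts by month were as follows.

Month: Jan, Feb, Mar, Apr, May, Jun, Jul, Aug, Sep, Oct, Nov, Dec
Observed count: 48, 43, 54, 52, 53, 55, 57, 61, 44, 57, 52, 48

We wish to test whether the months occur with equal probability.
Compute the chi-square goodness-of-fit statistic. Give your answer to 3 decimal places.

Expected count for each of the 12 categories: 624/12 = 52.
χ² = (48−52)²/52 + (43−52)²/52 + (54−52)²/52 + (52−52)²/52 + (53−52)²/52 + (55−52)²/52 + (57−52)²/52 + (61−52)²/52 + (44−52)²/52 + (57−52)²/52 + (52−52)²/52 + (48−52)²/52
   = 0.3077 + 1.5577 + 0.0769 + 0.0000 + 0.0192 + 0.1731 + 0.4808 + 1.5577 + 1.2308 + 0.4808 + 0.0000 + 0.3077
Sum = 6.192

6.192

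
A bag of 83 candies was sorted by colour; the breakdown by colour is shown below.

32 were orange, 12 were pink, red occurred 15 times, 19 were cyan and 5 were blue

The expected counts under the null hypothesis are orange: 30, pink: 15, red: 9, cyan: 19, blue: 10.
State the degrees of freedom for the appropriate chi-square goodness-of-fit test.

There are k = 5 categories and no parameters were estimated from the data, so df = 5 − 1 = 4.

4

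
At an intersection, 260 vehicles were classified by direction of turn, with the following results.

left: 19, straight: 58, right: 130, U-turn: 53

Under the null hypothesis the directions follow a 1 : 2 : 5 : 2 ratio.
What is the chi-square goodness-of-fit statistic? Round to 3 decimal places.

2.596

Ratio total = 10. Expected counts: 260×1/10 = 26, 260×2/10 = 52, 260×5/10 = 130, 260×2/10 = 52.
χ² = (19−26)²/26 + (58−52)²/52 + (130−130)²/130 + (53−52)²/52
   = 1.8846 + 0.6923 + 0.0000 + 0.0192
Sum = 2.596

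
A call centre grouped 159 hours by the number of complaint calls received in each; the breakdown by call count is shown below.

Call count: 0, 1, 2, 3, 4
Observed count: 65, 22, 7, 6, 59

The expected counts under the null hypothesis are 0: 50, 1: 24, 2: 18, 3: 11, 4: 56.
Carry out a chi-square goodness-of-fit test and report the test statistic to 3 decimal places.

13.822

0: (65 − 50)²/50 = 225/50 = 4.5000
1: (22 − 24)²/24 = 4/24 = 0.1667
2: (7 − 18)²/18 = 121/18 = 6.7222
3: (6 − 11)²/11 = 25/11 = 2.2727
4: (59 − 56)²/56 = 9/56 = 0.1607
Sum = 13.822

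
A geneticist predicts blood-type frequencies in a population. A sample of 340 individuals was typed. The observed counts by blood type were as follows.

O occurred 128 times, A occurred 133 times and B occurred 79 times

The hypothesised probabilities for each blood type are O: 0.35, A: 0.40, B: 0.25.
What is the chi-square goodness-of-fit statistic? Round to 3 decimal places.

Expected counts E_i = n·p_i: 340×0.35 = 119, 340×0.40 = 136, 340×0.25 = 85.
χ² = (128−119)²/119 + (133−136)²/136 + (79−85)²/85
   = 0.6807 + 0.0662 + 0.4235
Sum = 1.170

1.170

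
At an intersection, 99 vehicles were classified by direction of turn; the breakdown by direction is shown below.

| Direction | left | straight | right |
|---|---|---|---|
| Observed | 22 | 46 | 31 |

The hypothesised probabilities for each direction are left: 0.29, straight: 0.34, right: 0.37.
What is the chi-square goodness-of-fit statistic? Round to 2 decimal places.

Expected counts E_i = n·p_i: 99×0.29 = 28.71, 99×0.34 = 33.66, 99×0.37 = 36.63.
cat           O        E   (O−E)²/E
left         22    28.71      1.568
straight     46    33.66      4.524
right        31    36.63      0.865
Sum = 6.96

6.96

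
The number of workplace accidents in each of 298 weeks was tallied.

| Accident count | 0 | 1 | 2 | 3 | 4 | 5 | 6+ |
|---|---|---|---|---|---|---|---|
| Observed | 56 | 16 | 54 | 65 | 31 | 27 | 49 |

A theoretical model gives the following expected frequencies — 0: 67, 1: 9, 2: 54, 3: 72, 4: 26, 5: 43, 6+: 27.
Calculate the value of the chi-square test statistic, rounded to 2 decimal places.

cat         O        E   (O−E)²/E
0          56       67      1.806
1          16        9      5.444
2          54       54      0.000
3          65       72      0.681
4          31       26      0.962
5          27       43      5.953
6+         49       27     17.926
Sum = 32.77

32.77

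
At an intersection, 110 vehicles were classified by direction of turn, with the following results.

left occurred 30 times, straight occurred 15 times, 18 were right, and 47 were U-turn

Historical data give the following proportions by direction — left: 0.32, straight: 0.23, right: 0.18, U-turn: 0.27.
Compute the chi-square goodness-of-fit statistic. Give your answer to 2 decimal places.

15.20

Expected counts E_i = n·p_i: 110×0.32 = 35.2, 110×0.23 = 25.3, 110×0.18 = 19.8, 110×0.27 = 29.7.
left: (30 − 35.2)²/35.2 = 27.04/35.2 = 0.768
straight: (15 − 25.3)²/25.3 = 106.09/25.3 = 4.193
right: (18 − 19.8)²/19.8 = 3.24/19.8 = 0.164
U-turn: (47 − 29.7)²/29.7 = 299.29/29.7 = 10.077
Sum = 15.20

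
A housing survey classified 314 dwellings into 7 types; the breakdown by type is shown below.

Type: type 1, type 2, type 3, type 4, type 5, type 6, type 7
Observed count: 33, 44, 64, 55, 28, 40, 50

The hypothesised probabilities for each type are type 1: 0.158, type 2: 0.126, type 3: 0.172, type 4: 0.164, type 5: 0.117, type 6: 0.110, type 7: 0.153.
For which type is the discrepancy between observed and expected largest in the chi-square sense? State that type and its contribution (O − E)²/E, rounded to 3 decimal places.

Expected counts E_i = n·p_i: 314×0.158 = 49.612, 314×0.126 = 39.564, 314×0.172 = 54.008, 314×0.164 = 51.496, 314×0.117 = 36.738, 314×0.110 = 34.54, 314×0.153 = 48.042.
cat         O        E   (O−E)²/E
type 1     33   49.612     5.5623
type 2     44   39.564     0.4974
type 3     64   54.008     1.8486
type 4     55   51.496     0.2384
type 5     28   36.738     2.0783
type 6     40    34.54     0.8631
type 7     50   48.042     0.0798
The largest term is for type 1: 5.562.

type 1, 5.562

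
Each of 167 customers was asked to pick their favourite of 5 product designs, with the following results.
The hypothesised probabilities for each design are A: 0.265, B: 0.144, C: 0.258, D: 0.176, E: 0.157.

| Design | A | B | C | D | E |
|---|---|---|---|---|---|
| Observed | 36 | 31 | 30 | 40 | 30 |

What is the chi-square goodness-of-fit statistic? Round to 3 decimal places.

Expected counts E_i = n·p_i: 167×0.265 = 44.255, 167×0.144 = 24.048, 167×0.258 = 43.086, 167×0.176 = 29.392, 167×0.157 = 26.219.
χ² = (36−44.255)²/44.255 + (31−24.048)²/24.048 + (30−43.086)²/43.086 + (40−29.392)²/29.392 + (30−26.219)²/26.219
   = 1.5398 + 2.0097 + 3.9745 + 3.8286 + 0.5453
Sum = 11.898

11.898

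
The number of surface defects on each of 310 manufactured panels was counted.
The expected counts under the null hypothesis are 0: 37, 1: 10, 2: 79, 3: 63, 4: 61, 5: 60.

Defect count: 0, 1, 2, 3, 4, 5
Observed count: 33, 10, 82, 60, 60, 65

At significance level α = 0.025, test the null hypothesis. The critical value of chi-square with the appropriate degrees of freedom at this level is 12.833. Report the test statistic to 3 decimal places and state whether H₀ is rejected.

1.122; do not reject

0: (33 − 37)²/37 = 16/37 = 0.4324
1: (10 − 10)²/10 = 0/10 = 0.0000
2: (82 − 79)²/79 = 9/79 = 0.1139
3: (60 − 63)²/63 = 9/63 = 0.1429
4: (60 − 61)²/61 = 1/61 = 0.0164
5: (65 − 60)²/60 = 25/60 = 0.4167
Sum = 1.122
df = 5. Since 1.122 < 12.833, we do not reject H₀.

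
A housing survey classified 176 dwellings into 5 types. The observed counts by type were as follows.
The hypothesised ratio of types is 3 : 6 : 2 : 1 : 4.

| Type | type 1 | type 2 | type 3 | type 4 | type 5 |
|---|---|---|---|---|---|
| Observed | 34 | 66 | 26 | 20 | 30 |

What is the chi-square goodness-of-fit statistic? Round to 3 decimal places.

12.576

Ratio total = 16. Expected counts: 176×3/16 = 33, 176×6/16 = 66, 176×2/16 = 22, 176×1/16 = 11, 176×4/16 = 44.
cat         O        E   (O−E)²/E
type 1     34       33     0.0303
type 2     66       66     0.0000
type 3     26       22     0.7273
type 4     20       11     7.3636
type 5     30       44     4.4545
Sum = 12.576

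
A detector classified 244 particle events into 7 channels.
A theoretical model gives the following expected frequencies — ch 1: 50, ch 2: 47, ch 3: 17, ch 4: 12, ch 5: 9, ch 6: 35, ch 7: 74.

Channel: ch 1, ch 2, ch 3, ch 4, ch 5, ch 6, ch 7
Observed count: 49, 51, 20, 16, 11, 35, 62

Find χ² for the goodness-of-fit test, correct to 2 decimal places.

ch 1: (49 − 50)²/50 = 1/50 = 0.020
ch 2: (51 − 47)²/47 = 16/47 = 0.340
ch 3: (20 − 17)²/17 = 9/17 = 0.529
ch 4: (16 − 12)²/12 = 16/12 = 1.333
ch 5: (11 − 9)²/9 = 4/9 = 0.444
ch 6: (35 − 35)²/35 = 0/35 = 0.000
ch 7: (62 − 74)²/74 = 144/74 = 1.946
Sum = 4.61

4.61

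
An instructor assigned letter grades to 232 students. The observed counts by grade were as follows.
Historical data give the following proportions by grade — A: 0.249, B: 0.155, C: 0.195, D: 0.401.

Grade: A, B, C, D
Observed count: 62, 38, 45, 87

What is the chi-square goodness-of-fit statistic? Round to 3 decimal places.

Expected counts E_i = n·p_i: 232×0.249 = 57.768, 232×0.155 = 35.96, 232×0.195 = 45.24, 232×0.401 = 93.032.
cat         O        E   (O−E)²/E
A          62   57.768     0.3100
B          38    35.96     0.1157
C          45    45.24     0.0013
D          87   93.032     0.3911
Sum = 0.818

0.818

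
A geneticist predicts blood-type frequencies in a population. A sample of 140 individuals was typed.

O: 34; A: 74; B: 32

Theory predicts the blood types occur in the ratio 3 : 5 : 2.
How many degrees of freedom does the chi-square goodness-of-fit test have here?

2

There are k = 3 categories and no parameters were estimated from the data, so df = 3 − 1 = 2.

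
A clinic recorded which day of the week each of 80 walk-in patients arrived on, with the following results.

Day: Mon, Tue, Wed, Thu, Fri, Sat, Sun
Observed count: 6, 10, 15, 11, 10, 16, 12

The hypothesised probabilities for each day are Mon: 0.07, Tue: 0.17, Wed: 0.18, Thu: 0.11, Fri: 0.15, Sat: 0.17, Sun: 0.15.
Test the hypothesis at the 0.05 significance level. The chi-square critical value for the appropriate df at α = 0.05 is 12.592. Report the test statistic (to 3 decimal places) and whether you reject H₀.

Expected counts E_i = n·p_i: 80×0.07 = 5.6, 80×0.17 = 13.6, 80×0.18 = 14.4, 80×0.11 = 8.8, 80×0.15 = 12, 80×0.17 = 13.6, 80×0.15 = 12.
cat         O        E   (O−E)²/E
Mon         6      5.6     0.0286
Tue        10     13.6     0.9529
Wed        15     14.4     0.0250
Thu        11      8.8     0.5500
Fri        10       12     0.3333
Sat        16     13.6     0.4235
Sun        12       12     0.0000
Sum = 2.313
df = 6. Since 2.313 < 12.592, we do not reject H₀.

2.313; do not reject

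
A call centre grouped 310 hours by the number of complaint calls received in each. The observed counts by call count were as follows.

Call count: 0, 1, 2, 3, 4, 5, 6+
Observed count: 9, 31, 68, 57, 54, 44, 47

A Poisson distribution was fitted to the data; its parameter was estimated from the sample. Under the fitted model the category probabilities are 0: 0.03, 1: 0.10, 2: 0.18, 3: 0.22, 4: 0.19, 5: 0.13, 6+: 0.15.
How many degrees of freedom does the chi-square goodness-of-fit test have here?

There are k = 7 categories and 1 parameter estimated from the data, so df = 7 − 1 − 1 = 5.

5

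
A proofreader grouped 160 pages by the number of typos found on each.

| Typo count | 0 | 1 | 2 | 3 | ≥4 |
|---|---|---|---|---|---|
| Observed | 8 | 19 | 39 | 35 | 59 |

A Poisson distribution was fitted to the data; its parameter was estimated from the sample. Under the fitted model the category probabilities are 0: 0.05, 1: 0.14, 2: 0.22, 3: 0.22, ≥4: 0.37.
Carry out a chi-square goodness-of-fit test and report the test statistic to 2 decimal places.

0.93

Expected counts E_i = n·p_i: 160×0.05 = 8, 160×0.14 = 22.4, 160×0.22 = 35.2, 160×0.22 = 35.2, 160×0.37 = 59.2.
χ² = (8−8)²/8 + (19−22.4)²/22.4 + (39−35.2)²/35.2 + (35−35.2)²/35.2 + (59−59.2)²/59.2
   = 0.000 + 0.516 + 0.410 + 0.001 + 0.001
Sum = 0.93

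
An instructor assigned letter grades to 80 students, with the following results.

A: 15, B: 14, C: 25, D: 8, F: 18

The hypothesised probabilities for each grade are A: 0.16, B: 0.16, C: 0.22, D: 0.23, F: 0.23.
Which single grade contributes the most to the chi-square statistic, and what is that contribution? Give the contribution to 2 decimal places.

D, 5.88

Expected counts E_i = n·p_i: 80×0.16 = 12.8, 80×0.16 = 12.8, 80×0.22 = 17.6, 80×0.23 = 18.4, 80×0.23 = 18.4.
cat         O        E   (O−E)²/E
A          15     12.8      0.378
B          14     12.8      0.113
C          25     17.6      3.111
D           8     18.4      5.878
F          18     18.4      0.009
The largest term is for D: 5.88.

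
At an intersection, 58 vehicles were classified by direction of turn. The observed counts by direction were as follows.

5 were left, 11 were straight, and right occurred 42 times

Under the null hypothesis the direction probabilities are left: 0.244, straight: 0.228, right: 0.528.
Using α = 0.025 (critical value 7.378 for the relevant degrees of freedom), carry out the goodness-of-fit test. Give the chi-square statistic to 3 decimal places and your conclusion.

10.518; reject

Expected counts E_i = n·p_i: 58×0.244 = 14.152, 58×0.228 = 13.224, 58×0.528 = 30.624.
χ² = (5−14.152)²/14.152 + (11−13.224)²/13.224 + (42−30.624)²/30.624
   = 5.9185 + 0.3740 + 4.2259
Sum = 10.518
df = 2. Since 10.518 > 7.378, we reject H₀.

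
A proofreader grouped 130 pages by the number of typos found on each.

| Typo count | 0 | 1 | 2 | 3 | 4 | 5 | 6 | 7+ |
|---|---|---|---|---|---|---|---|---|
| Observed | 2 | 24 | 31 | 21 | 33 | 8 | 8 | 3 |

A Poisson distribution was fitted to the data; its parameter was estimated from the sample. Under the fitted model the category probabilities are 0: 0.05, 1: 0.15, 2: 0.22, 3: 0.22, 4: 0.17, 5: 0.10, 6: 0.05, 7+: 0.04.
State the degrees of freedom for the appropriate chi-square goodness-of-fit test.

6

There are k = 8 categories and 1 parameter estimated from the data, so df = 8 − 1 − 1 = 6.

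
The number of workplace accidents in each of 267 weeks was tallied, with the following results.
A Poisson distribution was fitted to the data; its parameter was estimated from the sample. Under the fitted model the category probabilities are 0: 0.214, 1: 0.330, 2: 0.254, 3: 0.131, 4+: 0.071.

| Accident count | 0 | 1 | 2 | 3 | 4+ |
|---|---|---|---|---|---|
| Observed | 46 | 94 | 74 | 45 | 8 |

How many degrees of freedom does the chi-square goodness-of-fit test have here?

There are k = 5 categories and 1 parameter estimated from the data, so df = 5 − 1 − 1 = 3.

3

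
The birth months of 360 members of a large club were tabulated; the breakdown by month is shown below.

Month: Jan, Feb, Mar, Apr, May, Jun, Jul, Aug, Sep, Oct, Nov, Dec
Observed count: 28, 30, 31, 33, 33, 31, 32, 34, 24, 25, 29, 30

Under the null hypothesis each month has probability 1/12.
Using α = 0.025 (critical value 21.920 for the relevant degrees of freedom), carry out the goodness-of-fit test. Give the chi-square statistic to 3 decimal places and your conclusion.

Expected count for each of the 12 categories: 360/12 = 30.
cat         O        E   (O−E)²/E
Jan        28       30     0.1333
Feb        30       30     0.0000
Mar        31       30     0.0333
Apr        33       30     0.3000
May        33       30     0.3000
Jun        31       30     0.0333
Jul        32       30     0.1333
Aug        34       30     0.5333
Sep        24       30     1.2000
Oct        25       30     0.8333
Nov        29       30     0.0333
Dec        30       30     0.0000
Sum = 3.533
df = 11. Since 3.533 < 21.920, we do not reject H₀.

3.533; do not reject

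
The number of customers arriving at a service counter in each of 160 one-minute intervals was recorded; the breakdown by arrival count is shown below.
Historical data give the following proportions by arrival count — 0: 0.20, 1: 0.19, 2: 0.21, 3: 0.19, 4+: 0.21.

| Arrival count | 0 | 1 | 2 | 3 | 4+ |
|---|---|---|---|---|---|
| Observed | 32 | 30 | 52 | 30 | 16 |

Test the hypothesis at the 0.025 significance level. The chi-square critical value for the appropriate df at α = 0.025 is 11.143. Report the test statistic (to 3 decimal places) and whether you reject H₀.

Expected counts E_i = n·p_i: 160×0.20 = 32, 160×0.19 = 30.4, 160×0.21 = 33.6, 160×0.19 = 30.4, 160×0.21 = 33.6.
χ² = (32−32)²/32 + (30−30.4)²/30.4 + (52−33.6)²/33.6 + (30−30.4)²/30.4 + (16−33.6)²/33.6
   = 0.0000 + 0.0053 + 10.0762 + 0.0053 + 9.2190
Sum = 19.306
df = 4. Since 19.306 > 11.143, we reject H₀.

19.306; reject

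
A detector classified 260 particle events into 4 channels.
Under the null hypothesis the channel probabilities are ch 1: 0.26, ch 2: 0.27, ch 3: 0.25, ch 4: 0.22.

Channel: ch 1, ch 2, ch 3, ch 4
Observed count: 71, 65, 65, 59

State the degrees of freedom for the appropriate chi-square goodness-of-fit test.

3

There are k = 4 categories and no parameters were estimated from the data, so df = 4 − 1 = 3.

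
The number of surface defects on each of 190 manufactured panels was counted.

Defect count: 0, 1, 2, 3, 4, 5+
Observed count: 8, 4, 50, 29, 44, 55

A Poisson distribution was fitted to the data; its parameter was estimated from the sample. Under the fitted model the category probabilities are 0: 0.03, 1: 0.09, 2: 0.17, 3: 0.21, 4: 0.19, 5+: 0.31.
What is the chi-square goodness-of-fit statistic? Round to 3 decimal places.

Expected counts E_i = n·p_i: 190×0.03 = 5.7, 190×0.09 = 17.1, 190×0.17 = 32.3, 190×0.21 = 39.9, 190×0.19 = 36.1, 190×0.31 = 58.9.
cat         O        E   (O−E)²/E
0           8      5.7     0.9281
1           4     17.1    10.0357
2          50     32.3     9.6994
3          29     39.9     2.9777
4          44     36.1     1.7288
5+         55     58.9     0.2582
Sum = 25.628

25.628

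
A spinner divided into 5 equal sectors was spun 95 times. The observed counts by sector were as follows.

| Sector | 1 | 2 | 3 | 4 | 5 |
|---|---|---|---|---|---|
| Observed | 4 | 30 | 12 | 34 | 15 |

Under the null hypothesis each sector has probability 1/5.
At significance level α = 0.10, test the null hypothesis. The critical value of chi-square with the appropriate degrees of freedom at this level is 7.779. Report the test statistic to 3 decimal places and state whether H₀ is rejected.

33.474; reject

Under H₀ each category has probability 1/5, so each expected count is 95/5 = 19.
1: (4 − 19)²/19 = 225/19 = 11.8421
2: (30 − 19)²/19 = 121/19 = 6.3684
3: (12 − 19)²/19 = 49/19 = 2.5789
4: (34 − 19)²/19 = 225/19 = 11.8421
5: (15 − 19)²/19 = 16/19 = 0.8421
Sum = 33.474
df = 4. Since 33.474 > 7.779, we reject H₀.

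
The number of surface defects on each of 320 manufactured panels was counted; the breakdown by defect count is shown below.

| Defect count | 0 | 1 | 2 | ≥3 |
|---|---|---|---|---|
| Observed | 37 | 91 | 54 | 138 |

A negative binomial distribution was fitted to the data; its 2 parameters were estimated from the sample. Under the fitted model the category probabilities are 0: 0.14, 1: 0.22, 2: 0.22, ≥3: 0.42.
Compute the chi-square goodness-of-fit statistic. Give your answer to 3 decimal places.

11.303

Expected counts E_i = n·p_i: 320×0.14 = 44.8, 320×0.22 = 70.4, 320×0.22 = 70.4, 320×0.42 = 134.4.
cat         O        E   (O−E)²/E
0          37     44.8     1.3580
1          91     70.4     6.0278
2          54     70.4     3.8205
≥3        138    134.4     0.0964
Sum = 11.303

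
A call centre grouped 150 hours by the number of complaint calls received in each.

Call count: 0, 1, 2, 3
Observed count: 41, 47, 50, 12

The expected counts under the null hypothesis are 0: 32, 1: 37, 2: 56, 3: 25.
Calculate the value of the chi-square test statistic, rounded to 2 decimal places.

χ² = (41−32)²/32 + (47−37)²/37 + (50−56)²/56 + (12−25)²/25
   = 2.531 + 2.703 + 0.643 + 6.760
Sum = 12.64

12.64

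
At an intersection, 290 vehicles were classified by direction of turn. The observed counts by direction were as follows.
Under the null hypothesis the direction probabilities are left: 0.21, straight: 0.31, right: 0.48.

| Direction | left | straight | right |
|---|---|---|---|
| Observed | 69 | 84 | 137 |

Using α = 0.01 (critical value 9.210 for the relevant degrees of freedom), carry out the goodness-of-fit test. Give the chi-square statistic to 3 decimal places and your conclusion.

Expected counts E_i = n·p_i: 290×0.21 = 60.9, 290×0.31 = 89.9, 290×0.48 = 139.2.
cat           O        E   (O−E)²/E
left         69     60.9     1.0773
straight     84     89.9     0.3872
right       137    139.2     0.0348
Sum = 1.499
df = 2. Since 1.499 < 9.210, we do not reject H₀.

1.499; do not reject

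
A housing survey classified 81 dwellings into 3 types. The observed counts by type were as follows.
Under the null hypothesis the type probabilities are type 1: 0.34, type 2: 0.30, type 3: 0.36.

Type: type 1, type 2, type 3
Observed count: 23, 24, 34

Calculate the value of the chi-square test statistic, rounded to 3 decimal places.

Expected counts E_i = n·p_i: 81×0.34 = 27.54, 81×0.30 = 24.3, 81×0.36 = 29.16.
cat         O        E   (O−E)²/E
type 1     23    27.54     0.7484
type 2     24     24.3     0.0037
type 3     34    29.16     0.8033
Sum = 1.555

1.555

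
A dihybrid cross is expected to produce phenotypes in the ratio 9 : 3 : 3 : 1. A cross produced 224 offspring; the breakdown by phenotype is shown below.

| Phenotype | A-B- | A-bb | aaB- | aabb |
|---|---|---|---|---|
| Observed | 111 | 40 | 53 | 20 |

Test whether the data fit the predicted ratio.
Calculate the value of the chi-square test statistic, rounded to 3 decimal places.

Ratio total = 16. Expected counts: 224×9/16 = 126, 224×3/16 = 42, 224×3/16 = 42, 224×1/16 = 14.
A-B-: (111 − 126)²/126 = 225/126 = 1.7857
A-bb: (40 − 42)²/42 = 4/42 = 0.0952
aaB-: (53 − 42)²/42 = 121/42 = 2.8810
aabb: (20 − 14)²/14 = 36/14 = 2.5714
Sum = 7.333

7.333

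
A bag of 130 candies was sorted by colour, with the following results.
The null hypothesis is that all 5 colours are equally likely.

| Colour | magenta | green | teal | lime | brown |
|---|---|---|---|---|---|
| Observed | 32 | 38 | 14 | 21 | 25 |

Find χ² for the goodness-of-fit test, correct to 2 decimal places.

13.46

Expected count for each of the 5 categories: 130/5 = 26.
χ² = (32−26)²/26 + (38−26)²/26 + (14−26)²/26 + (21−26)²/26 + (25−26)²/26
   = 1.385 + 5.538 + 5.538 + 0.962 + 0.038
Sum = 13.46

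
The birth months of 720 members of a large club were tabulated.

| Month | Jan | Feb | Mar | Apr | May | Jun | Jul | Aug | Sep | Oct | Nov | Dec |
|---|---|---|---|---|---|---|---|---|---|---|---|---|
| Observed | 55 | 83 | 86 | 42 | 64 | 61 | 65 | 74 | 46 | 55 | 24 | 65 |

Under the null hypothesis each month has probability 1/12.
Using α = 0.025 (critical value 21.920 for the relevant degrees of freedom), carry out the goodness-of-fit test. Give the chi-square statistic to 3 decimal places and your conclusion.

55.567; reject

Expected count for each of the 12 categories: 720/12 = 60.
Jan: (55 − 60)²/60 = 25/60 = 0.4167
Feb: (83 − 60)²/60 = 529/60 = 8.8167
Mar: (86 − 60)²/60 = 676/60 = 11.2667
Apr: (42 − 60)²/60 = 324/60 = 5.4000
May: (64 − 60)²/60 = 16/60 = 0.2667
Jun: (61 − 60)²/60 = 1/60 = 0.0167
Jul: (65 − 60)²/60 = 25/60 = 0.4167
Aug: (74 − 60)²/60 = 196/60 = 3.2667
Sep: (46 − 60)²/60 = 196/60 = 3.2667
Oct: (55 − 60)²/60 = 25/60 = 0.4167
Nov: (24 − 60)²/60 = 1296/60 = 21.6000
Dec: (65 − 60)²/60 = 25/60 = 0.4167
Sum = 55.567
df = 11. Since 55.567 > 21.920, we reject H₀.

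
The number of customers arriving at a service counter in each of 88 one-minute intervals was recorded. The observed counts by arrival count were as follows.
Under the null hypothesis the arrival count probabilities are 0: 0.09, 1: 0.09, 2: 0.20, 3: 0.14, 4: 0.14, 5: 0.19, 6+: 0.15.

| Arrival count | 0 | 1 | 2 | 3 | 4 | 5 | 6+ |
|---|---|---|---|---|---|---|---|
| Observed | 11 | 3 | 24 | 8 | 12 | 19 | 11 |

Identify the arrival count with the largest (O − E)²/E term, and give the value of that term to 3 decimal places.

1, 3.056

Expected counts E_i = n·p_i: 88×0.09 = 7.92, 88×0.09 = 7.92, 88×0.20 = 17.6, 88×0.14 = 12.32, 88×0.14 = 12.32, 88×0.19 = 16.72, 88×0.15 = 13.2.
χ² = (11−7.92)²/7.92 + (3−7.92)²/7.92 + (24−17.6)²/17.6 + (8−12.32)²/12.32 + (12−12.32)²/12.32 + (19−16.72)²/16.72 + (11−13.2)²/13.2
   = 1.1978 + 3.0564 + 2.3273 + 1.5148 + 0.0083 + 0.3109 + 0.3667
The largest term is for 1: 3.056.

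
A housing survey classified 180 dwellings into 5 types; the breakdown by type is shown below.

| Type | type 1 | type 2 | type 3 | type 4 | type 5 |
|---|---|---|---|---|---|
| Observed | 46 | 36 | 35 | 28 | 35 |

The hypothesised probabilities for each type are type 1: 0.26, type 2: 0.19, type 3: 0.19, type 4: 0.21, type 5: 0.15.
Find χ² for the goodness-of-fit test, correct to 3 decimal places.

Expected counts E_i = n·p_i: 180×0.26 = 46.8, 180×0.19 = 34.2, 180×0.19 = 34.2, 180×0.21 = 37.8, 180×0.15 = 27.
cat         O        E   (O−E)²/E
type 1     46     46.8     0.0137
type 2     36     34.2     0.0947
type 3     35     34.2     0.0187
type 4     28     37.8     2.5407
type 5     35       27     2.3704
Sum = 5.038

5.038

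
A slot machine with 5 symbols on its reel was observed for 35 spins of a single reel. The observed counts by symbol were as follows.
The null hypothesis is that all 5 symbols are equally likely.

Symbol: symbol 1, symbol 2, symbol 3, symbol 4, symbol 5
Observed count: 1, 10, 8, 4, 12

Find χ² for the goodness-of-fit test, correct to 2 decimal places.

11.43

Under H₀ each category has probability 1/5, so each expected count is 35/5 = 7.
cat           O        E   (O−E)²/E
symbol 1      1        7      5.143
symbol 2     10        7      1.286
symbol 3      8        7      0.143
symbol 4      4        7      1.286
symbol 5     12        7      3.571
Sum = 11.43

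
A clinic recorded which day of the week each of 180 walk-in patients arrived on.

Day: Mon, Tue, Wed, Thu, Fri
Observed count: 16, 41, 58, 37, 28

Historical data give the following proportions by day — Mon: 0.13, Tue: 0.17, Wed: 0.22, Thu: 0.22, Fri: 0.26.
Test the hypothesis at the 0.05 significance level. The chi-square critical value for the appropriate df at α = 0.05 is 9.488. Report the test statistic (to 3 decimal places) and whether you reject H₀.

Expected counts E_i = n·p_i: 180×0.13 = 23.4, 180×0.17 = 30.6, 180×0.22 = 39.6, 180×0.22 = 39.6, 180×0.26 = 46.8.
Mon: (16 − 23.4)²/23.4 = 54.76/23.4 = 2.3402
Tue: (41 − 30.6)²/30.6 = 108.16/30.6 = 3.5346
Wed: (58 − 39.6)²/39.6 = 338.56/39.6 = 8.5495
Thu: (37 − 39.6)²/39.6 = 6.76/39.6 = 0.1707
Fri: (28 − 46.8)²/46.8 = 353.44/46.8 = 7.5521
Sum = 22.147
df = 4. Since 22.147 > 9.488, we reject H₀.

22.147; reject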